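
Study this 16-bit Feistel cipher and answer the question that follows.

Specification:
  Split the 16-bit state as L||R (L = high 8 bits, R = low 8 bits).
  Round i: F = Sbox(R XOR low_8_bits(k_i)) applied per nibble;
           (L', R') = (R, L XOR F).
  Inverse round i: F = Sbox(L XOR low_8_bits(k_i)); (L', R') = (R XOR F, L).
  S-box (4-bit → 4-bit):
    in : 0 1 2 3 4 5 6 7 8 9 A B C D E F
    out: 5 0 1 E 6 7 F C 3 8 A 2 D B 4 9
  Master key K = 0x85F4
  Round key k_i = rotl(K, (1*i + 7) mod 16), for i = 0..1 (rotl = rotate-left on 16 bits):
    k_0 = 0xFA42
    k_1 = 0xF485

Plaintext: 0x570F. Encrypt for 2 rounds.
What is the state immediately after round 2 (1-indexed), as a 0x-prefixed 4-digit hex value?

0x3C27

s_0 = plaintext = 0x570F
s_1 = Round(s_0, k_0) = 0x0F3C
s_2 = Round(s_1, k_1) = 0x3C27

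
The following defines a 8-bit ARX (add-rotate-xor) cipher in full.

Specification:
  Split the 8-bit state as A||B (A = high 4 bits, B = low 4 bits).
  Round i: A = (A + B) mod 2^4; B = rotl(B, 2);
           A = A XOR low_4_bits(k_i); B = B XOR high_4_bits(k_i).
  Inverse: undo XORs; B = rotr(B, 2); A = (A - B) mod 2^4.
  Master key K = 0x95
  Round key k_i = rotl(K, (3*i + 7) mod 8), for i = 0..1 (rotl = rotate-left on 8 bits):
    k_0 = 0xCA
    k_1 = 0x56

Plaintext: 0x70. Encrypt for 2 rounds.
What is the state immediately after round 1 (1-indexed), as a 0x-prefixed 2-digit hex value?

s_0 = plaintext = 0x70
s_1 = Round(s_0, k_0) = 0xDC
s_2 = Round(s_1, k_1) = 0xF6

0xDC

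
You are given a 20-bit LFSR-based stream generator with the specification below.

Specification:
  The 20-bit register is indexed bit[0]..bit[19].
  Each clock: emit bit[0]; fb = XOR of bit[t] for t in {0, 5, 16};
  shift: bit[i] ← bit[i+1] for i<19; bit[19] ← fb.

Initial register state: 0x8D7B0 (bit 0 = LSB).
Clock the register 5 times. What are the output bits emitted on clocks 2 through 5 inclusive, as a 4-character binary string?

reg_0 = 0x8D7B0
clock 1: out=0, reg = 0xC6BD8
clock 2: out=0, reg = 0x635EC
clock 3: out=0, reg = 0xB1AF6
clock 4: out=0, reg = 0x58D7B
clock 5: out=1, reg = 0xAC6BD

0001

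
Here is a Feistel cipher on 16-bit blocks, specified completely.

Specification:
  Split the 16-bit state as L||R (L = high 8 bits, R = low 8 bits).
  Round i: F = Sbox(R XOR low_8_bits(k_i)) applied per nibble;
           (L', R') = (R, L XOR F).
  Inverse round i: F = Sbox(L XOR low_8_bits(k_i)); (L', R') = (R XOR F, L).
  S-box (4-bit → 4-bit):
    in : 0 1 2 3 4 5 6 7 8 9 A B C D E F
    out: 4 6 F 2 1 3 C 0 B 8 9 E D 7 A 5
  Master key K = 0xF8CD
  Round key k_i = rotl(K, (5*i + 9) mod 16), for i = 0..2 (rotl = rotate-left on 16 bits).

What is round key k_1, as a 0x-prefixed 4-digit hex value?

0x7E33

K = 0xF8CD
k_0 = rotl(K, (5*0+9) mod 16) = rotl(K, 9) = 0x9BF1
k_1 = rotl(K, (5*1+9) mod 16) = rotl(K, 14) = 0x7E33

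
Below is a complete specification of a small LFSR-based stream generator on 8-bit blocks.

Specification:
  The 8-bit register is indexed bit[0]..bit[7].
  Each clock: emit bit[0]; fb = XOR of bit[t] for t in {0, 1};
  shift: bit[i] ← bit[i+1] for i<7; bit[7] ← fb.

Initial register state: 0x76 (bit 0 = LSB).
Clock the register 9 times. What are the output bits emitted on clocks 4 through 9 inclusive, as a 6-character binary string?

reg_0 = 0x76
clock 1: out=0, reg = 0xBB
clock 2: out=1, reg = 0x5D
clock 3: out=1, reg = 0xAE
clock 4: out=0, reg = 0xD7
clock 5: out=1, reg = 0x6B
clock 6: out=1, reg = 0x35
clock 7: out=1, reg = 0x9A
clock 8: out=0, reg = 0xCD
clock 9: out=1, reg = 0xE6

011101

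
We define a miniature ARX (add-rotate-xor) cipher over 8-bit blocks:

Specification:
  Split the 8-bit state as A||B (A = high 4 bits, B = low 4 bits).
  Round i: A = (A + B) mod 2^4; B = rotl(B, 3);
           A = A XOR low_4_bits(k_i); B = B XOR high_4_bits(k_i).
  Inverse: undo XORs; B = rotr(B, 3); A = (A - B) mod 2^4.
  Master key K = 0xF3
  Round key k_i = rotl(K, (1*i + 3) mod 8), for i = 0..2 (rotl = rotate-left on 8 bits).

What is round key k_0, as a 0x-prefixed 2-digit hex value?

K = 0xF3
k_0 = rotl(K, (1*0+3) mod 8) = rotl(K, 3) = 0x9F

0x9F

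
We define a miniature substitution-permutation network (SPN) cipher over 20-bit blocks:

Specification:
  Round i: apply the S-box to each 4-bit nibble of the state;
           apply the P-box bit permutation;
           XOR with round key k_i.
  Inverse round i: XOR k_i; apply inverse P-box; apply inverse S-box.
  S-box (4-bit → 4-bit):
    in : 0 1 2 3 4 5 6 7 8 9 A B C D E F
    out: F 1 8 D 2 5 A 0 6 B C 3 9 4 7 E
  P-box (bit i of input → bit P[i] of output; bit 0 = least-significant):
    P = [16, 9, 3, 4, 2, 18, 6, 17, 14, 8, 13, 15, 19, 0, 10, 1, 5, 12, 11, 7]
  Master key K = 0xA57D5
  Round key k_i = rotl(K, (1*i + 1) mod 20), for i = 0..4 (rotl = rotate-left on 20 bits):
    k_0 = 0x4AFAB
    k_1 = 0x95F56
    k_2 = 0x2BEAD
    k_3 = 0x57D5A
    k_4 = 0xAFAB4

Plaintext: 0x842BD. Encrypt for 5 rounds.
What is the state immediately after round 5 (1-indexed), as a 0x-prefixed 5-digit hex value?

s_0 = plaintext = 0x842BD
s_1 = Round(s_0, k_0) = 0x037A6
s_2 = Round(s_1, k_1) = 0x341A4
s_3 = Round(s_2, k_2) = 0x0F44C
s_4 = Round(s_3, k_3) = 0x060E9
s_5 = Round(s_4, k_4) = 0xF0143

0xF0143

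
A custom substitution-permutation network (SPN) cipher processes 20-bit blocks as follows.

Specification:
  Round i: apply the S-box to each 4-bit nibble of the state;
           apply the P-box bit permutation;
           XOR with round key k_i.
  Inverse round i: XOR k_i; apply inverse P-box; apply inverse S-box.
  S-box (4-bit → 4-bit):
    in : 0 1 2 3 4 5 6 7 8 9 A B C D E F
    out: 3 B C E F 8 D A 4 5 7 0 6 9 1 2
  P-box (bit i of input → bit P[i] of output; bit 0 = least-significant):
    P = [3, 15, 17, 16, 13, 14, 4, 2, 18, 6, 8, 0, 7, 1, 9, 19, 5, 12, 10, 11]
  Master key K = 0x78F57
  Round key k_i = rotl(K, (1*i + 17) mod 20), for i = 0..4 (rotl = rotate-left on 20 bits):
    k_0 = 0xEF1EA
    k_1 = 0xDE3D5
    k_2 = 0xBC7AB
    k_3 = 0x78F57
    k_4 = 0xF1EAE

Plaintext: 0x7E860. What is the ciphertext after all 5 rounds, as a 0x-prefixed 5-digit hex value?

0xF73F8

s_0 = plaintext = 0x7E860
s_1 = Round(s_0, k_0) = 0xE4876
s_2 = Round(s_1, k_1) = 0x6A07B
s_3 = Round(s_2, k_2) = 0xF894D
s_4 = Round(s_3, k_3) = 0x2FC4B
s_5 = Round(s_4, k_4) = 0xF73F8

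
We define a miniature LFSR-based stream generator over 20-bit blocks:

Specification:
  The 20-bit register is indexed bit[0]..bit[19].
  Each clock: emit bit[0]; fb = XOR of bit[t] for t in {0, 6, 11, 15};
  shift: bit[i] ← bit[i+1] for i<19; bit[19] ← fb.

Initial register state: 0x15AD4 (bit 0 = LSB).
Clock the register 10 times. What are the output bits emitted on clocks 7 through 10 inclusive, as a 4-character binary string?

1101

reg_0 = 0x15AD4
clock 1: out=0, reg = 0x0AD6A
clock 2: out=0, reg = 0x856B5
clock 3: out=1, reg = 0xC2B5A
clock 4: out=0, reg = 0x615AD
clock 5: out=1, reg = 0xB0AD6
clock 6: out=0, reg = 0x5856B
clock 7: out=1, reg = 0xAC2B5
clock 8: out=1, reg = 0x5615A
clock 9: out=0, reg = 0xAB0AD
clock 10: out=1, reg = 0x55856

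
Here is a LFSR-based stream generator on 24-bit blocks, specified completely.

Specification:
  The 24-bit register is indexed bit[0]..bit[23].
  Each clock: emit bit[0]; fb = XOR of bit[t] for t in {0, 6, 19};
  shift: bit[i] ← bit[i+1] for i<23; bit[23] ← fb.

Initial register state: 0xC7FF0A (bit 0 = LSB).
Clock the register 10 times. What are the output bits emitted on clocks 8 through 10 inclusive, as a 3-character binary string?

011

reg_0 = 0xC7FF0A
clock 1: out=0, reg = 0x63FF85
clock 2: out=1, reg = 0xB1FFC2
clock 3: out=0, reg = 0xD8FFE1
clock 4: out=1, reg = 0xEC7FF0
clock 5: out=0, reg = 0x763FF8
clock 6: out=0, reg = 0xBB1FFC
clock 7: out=0, reg = 0x5D8FFE
clock 8: out=0, reg = 0x2EC7FF
clock 9: out=1, reg = 0x9763FF
clock 10: out=1, reg = 0x4BB1FF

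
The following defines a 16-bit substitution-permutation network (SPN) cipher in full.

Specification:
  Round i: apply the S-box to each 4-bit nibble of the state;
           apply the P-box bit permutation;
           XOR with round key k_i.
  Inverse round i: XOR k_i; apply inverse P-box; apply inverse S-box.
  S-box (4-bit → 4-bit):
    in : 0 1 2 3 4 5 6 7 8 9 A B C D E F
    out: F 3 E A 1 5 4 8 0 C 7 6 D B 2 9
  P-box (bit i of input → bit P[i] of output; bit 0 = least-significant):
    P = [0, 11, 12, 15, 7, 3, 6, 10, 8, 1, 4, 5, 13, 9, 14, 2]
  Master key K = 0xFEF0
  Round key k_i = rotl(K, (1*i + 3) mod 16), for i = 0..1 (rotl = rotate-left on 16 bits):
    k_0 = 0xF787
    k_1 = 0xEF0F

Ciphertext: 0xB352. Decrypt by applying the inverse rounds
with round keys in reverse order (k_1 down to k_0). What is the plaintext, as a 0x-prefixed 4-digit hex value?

0xCF14

s_0 = ciphertext = 0xB352
s_1 = InvRound(s_0, k_1) = 0x962A
s_2 = InvRound(s_1, k_0) = 0xCF14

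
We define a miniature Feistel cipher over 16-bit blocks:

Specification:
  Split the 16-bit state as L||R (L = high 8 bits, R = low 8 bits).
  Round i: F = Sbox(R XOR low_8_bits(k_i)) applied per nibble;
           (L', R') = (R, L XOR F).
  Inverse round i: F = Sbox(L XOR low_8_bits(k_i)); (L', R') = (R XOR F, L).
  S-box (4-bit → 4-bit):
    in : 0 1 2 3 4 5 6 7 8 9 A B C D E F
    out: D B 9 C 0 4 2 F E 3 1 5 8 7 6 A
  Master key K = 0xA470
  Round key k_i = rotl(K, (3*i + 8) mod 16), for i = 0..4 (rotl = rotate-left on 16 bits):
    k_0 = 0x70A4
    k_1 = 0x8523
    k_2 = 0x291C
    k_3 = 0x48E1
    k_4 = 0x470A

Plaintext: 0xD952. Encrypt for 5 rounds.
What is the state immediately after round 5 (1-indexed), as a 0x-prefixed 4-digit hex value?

s_0 = plaintext = 0xD952
s_1 = Round(s_0, k_0) = 0x527B
s_2 = Round(s_1, k_1) = 0x7B1C
s_3 = Round(s_2, k_2) = 0x1CA6
s_4 = Round(s_3, k_3) = 0xA613
s_5 = Round(s_4, k_4) = 0x1315

0x1315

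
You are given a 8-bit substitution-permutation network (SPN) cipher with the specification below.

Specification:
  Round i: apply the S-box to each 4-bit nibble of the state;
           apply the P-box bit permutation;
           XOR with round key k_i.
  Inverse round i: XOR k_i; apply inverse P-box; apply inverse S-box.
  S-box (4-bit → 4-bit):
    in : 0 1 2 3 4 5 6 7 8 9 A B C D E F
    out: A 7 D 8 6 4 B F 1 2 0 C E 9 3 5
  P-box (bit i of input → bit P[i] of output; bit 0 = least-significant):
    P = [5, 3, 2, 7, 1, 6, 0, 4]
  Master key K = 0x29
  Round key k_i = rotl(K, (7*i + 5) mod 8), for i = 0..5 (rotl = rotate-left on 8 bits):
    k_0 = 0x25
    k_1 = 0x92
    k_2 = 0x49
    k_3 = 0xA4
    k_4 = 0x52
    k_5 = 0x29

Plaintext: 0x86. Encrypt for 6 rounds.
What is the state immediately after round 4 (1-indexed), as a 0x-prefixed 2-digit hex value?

0xA9

s_0 = plaintext = 0x86
s_1 = Round(s_0, k_0) = 0x8F
s_2 = Round(s_1, k_1) = 0xB4
s_3 = Round(s_2, k_2) = 0x54
s_4 = Round(s_3, k_3) = 0xA9
s_5 = Round(s_4, k_4) = 0x5A
s_6 = Round(s_5, k_5) = 0x28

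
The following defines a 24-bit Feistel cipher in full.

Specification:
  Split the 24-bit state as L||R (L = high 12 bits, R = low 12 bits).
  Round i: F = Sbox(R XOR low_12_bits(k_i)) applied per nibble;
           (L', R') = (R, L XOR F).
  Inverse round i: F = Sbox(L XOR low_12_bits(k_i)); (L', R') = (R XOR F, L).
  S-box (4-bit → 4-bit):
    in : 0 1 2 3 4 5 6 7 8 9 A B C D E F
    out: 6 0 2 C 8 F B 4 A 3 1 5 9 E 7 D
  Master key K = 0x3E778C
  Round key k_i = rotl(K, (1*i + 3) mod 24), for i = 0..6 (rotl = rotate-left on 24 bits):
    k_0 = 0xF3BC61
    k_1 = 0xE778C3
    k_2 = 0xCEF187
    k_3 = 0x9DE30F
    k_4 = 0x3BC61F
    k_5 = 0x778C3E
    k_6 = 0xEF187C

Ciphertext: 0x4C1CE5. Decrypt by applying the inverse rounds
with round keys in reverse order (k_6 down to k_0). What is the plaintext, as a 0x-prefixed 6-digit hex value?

s_0 = ciphertext = 0x4C1CE5
s_1 = InvRound(s_0, k_6) = 0x5BB4C1
s_2 = InvRound(s_1, k_5) = 0x76E5BB
s_3 = InvRound(s_2, k_4) = 0x5FB76E
s_4 = InvRound(s_3, k_3) = 0xCB65FB
s_5 = InvRound(s_4, k_2) = 0xB3BCB6
s_6 = InvRound(s_5, k_1) = 0x06CB3B
s_7 = InvRound(s_6, k_0) = 0x25506C

0x25506C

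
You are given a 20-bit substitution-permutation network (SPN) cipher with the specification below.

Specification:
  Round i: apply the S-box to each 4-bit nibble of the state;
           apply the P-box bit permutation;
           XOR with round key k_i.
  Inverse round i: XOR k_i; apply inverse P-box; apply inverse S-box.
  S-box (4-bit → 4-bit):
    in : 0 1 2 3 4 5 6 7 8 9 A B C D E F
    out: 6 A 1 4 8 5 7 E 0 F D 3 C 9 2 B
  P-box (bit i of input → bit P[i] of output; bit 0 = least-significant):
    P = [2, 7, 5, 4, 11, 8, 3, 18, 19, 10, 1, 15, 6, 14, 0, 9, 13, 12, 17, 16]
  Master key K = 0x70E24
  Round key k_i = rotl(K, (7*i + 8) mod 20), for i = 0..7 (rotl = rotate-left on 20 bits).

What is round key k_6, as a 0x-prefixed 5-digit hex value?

0x891C3

K = 0x70E24
k_0 = rotl(K, (7*0+8) mod 20) = rotl(K, 8) = 0xE2470
k_1 = rotl(K, (7*1+8) mod 20) = rotl(K, 15) = 0x23871
k_2 = rotl(K, (7*2+8) mod 20) = rotl(K, 2) = 0xC3891
k_3 = rotl(K, (7*3+8) mod 20) = rotl(K, 9) = 0xC48E1
k_4 = rotl(K, (7*4+8) mod 20) = rotl(K, 16) = 0x470E2
k_5 = rotl(K, (7*5+8) mod 20) = rotl(K, 3) = 0x87123
k_6 = rotl(K, (7*6+8) mod 20) = rotl(K, 10) = 0x891C3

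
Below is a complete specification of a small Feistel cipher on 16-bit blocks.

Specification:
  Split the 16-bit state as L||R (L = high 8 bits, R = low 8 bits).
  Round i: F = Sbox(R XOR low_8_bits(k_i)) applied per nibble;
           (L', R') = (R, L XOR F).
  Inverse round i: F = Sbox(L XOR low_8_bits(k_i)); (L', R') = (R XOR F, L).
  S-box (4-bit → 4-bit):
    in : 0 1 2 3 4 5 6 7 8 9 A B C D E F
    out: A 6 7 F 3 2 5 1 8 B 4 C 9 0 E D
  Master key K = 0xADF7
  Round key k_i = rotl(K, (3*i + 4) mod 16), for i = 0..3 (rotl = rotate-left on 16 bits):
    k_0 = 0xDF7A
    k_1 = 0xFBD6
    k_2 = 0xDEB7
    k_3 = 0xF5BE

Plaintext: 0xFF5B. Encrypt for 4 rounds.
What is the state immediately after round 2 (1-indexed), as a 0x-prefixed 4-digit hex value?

s_0 = plaintext = 0xFF5B
s_1 = Round(s_0, k_0) = 0x5B89
s_2 = Round(s_1, k_1) = 0x8976
s_3 = Round(s_2, k_2) = 0x761F
s_4 = Round(s_3, k_3) = 0x1F30

0x8976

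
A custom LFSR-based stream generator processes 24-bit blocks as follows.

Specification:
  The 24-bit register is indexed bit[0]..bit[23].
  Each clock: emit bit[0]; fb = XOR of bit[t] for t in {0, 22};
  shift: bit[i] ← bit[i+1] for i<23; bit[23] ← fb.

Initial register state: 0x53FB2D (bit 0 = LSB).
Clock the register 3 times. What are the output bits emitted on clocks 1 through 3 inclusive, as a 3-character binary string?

reg_0 = 0x53FB2D
clock 1: out=1, reg = 0x29FD96
clock 2: out=0, reg = 0x14FECB
clock 3: out=1, reg = 0x8A7F65

101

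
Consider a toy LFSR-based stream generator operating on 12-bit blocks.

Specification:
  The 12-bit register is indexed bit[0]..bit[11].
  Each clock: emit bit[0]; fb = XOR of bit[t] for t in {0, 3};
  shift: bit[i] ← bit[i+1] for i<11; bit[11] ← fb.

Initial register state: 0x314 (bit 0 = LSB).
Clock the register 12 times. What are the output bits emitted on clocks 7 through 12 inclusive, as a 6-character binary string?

001100

reg_0 = 0x314
clock 1: out=0, reg = 0x18A
clock 2: out=0, reg = 0x8C5
clock 3: out=1, reg = 0xC62
clock 4: out=0, reg = 0x631
clock 5: out=1, reg = 0xB18
clock 6: out=0, reg = 0xD8C
clock 7: out=0, reg = 0xEC6
clock 8: out=0, reg = 0x763
clock 9: out=1, reg = 0xBB1
clock 10: out=1, reg = 0xDD8
clock 11: out=0, reg = 0xEEC
clock 12: out=0, reg = 0xF76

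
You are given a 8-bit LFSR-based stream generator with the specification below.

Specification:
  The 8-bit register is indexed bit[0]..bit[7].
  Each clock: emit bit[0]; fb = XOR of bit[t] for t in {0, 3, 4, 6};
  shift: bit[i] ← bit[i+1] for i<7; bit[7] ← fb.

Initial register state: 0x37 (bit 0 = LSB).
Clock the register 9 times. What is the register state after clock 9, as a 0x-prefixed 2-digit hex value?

reg_0 = 0x37
clock 1: out=1, reg = 0x1B
clock 2: out=1, reg = 0x8D
clock 3: out=1, reg = 0x46
clock 4: out=0, reg = 0xA3
clock 5: out=1, reg = 0xD1
clock 6: out=1, reg = 0xE8
clock 7: out=0, reg = 0x74
clock 8: out=0, reg = 0x3A
clock 9: out=0, reg = 0x1D

0x1D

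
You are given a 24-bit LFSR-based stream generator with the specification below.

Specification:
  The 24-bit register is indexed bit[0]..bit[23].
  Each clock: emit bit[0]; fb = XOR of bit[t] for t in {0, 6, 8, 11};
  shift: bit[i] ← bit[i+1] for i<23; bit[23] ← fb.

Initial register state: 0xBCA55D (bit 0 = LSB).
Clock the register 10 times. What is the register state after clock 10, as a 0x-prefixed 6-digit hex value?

0x3E6F29

reg_0 = 0xBCA55D
clock 1: out=1, reg = 0xDE52AE
clock 2: out=0, reg = 0x6F2957
clock 3: out=1, reg = 0x3794AB
clock 4: out=1, reg = 0x9BCA55
clock 5: out=1, reg = 0xCDE52A
clock 6: out=0, reg = 0xE6F295
clock 7: out=1, reg = 0xF3794A
clock 8: out=0, reg = 0xF9BCA5
clock 9: out=1, reg = 0x7CDE52
clock 10: out=0, reg = 0x3E6F29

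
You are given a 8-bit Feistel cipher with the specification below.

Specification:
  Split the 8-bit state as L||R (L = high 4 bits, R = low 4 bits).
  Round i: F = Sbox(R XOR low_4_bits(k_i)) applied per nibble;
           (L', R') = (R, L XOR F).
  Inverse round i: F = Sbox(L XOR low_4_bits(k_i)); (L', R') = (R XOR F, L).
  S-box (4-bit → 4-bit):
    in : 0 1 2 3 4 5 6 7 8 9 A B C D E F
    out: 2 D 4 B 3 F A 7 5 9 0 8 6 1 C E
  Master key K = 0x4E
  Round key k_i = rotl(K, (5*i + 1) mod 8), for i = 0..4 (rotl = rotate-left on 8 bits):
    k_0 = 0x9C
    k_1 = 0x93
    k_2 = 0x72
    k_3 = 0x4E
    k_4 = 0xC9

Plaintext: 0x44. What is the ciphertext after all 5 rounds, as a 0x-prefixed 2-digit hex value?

s_0 = plaintext = 0x44
s_1 = Round(s_0, k_0) = 0x41
s_2 = Round(s_1, k_1) = 0x10
s_3 = Round(s_2, k_2) = 0x05
s_4 = Round(s_3, k_3) = 0x58
s_5 = Round(s_4, k_4) = 0x88

0x88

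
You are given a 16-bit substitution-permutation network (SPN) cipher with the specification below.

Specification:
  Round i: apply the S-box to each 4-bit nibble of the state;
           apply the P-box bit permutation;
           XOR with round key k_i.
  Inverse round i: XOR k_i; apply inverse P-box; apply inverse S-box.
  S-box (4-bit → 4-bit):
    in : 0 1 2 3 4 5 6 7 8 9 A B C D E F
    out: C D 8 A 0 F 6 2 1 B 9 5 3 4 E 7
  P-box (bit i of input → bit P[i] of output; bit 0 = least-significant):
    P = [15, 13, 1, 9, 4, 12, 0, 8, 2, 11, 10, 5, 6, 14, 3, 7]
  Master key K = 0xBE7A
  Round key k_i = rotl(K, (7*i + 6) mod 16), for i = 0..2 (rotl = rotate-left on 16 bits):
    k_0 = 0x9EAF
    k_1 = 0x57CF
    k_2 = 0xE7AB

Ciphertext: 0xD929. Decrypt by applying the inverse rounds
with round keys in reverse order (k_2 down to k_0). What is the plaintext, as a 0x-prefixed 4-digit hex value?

s_0 = ciphertext = 0xD929
s_1 = InvRound(s_0, k_2) = 0x267E
s_2 = InvRound(s_1, k_1) = 0x3257
s_3 = InvRound(s_2, k_0) = 0x1E8C

0x1E8C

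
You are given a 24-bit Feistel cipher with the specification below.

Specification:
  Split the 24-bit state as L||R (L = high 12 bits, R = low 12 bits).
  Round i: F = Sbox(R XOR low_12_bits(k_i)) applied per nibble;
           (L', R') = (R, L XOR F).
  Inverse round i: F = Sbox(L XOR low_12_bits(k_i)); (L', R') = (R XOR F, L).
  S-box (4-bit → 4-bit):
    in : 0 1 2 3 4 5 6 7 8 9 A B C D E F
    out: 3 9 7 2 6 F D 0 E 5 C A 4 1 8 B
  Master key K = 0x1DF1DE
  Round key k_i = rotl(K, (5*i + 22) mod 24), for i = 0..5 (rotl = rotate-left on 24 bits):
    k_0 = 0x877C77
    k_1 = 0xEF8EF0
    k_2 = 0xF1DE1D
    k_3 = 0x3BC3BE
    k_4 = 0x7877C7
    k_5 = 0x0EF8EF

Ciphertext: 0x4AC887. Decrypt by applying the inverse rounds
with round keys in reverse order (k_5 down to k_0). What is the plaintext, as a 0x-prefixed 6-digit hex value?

0x10BAC0

s_0 = ciphertext = 0x4AC887
s_1 = InvRound(s_0, k_5) = 0xCE54AC
s_2 = InvRound(s_1, k_4) = 0xEDBCE5
s_3 = InvRound(s_2, k_3) = 0xD3AEDB
s_4 = InvRound(s_3, k_2) = 0xCABD3A
s_5 = InvRound(s_4, k_1) = 0xAC0CAB
s_6 = InvRound(s_5, k_0) = 0x10BAC0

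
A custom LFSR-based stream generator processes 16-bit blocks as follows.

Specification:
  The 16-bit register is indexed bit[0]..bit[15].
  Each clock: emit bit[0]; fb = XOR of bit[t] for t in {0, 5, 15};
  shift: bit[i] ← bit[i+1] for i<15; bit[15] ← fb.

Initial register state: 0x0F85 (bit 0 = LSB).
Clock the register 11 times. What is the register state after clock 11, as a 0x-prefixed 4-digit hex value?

0xAAE1

reg_0 = 0x0F85
clock 1: out=1, reg = 0x87C2
clock 2: out=0, reg = 0xC3E1
clock 3: out=1, reg = 0xE1F0
clock 4: out=0, reg = 0x70F8
clock 5: out=0, reg = 0xB87C
clock 6: out=0, reg = 0x5C3E
clock 7: out=0, reg = 0xAE1F
clock 8: out=1, reg = 0x570F
clock 9: out=1, reg = 0xAB87
clock 10: out=1, reg = 0x55C3
clock 11: out=1, reg = 0xAAE1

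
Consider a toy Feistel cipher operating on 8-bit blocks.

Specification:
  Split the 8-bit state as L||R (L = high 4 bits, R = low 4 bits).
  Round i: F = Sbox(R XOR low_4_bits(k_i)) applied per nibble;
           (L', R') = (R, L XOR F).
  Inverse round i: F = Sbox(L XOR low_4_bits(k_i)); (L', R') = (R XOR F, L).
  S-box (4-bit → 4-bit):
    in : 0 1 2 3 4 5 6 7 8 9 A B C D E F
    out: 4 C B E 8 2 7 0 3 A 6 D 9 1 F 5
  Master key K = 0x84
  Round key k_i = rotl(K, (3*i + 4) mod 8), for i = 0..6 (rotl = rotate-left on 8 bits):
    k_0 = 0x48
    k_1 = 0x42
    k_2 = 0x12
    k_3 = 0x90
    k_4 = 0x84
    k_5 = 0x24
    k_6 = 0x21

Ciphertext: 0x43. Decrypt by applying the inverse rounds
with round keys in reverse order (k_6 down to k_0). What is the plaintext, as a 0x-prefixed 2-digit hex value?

s_0 = ciphertext = 0x43
s_1 = InvRound(s_0, k_6) = 0x14
s_2 = InvRound(s_1, k_5) = 0x61
s_3 = InvRound(s_2, k_4) = 0xA6
s_4 = InvRound(s_3, k_3) = 0x0A
s_5 = InvRound(s_4, k_2) = 0x10
s_6 = InvRound(s_5, k_1) = 0xE1
s_7 = InvRound(s_6, k_0) = 0x6E

0x6E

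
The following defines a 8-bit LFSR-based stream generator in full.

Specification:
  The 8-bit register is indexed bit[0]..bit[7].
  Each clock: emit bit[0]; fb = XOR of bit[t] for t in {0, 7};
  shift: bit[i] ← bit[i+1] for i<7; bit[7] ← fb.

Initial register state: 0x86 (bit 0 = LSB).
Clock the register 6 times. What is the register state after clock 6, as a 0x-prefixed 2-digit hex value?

0xF6

reg_0 = 0x86
clock 1: out=0, reg = 0xC3
clock 2: out=1, reg = 0x61
clock 3: out=1, reg = 0xB0
clock 4: out=0, reg = 0xD8
clock 5: out=0, reg = 0xEC
clock 6: out=0, reg = 0xF6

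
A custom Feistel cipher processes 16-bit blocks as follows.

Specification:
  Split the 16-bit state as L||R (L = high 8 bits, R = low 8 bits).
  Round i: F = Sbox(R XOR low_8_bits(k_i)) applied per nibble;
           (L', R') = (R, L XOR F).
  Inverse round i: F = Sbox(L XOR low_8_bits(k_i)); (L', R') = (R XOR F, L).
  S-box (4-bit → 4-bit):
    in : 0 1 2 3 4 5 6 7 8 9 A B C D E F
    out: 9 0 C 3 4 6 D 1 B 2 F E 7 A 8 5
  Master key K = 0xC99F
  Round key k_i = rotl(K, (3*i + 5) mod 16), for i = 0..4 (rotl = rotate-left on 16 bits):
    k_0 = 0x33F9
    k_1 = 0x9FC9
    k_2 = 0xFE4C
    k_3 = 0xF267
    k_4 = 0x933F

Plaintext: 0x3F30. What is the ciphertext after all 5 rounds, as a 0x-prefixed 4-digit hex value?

0xE498

s_0 = plaintext = 0x3F30
s_1 = Round(s_0, k_0) = 0x304D
s_2 = Round(s_1, k_1) = 0x4D84
s_3 = Round(s_2, k_2) = 0x8436
s_4 = Round(s_3, k_3) = 0x36E4
s_5 = Round(s_4, k_4) = 0xE498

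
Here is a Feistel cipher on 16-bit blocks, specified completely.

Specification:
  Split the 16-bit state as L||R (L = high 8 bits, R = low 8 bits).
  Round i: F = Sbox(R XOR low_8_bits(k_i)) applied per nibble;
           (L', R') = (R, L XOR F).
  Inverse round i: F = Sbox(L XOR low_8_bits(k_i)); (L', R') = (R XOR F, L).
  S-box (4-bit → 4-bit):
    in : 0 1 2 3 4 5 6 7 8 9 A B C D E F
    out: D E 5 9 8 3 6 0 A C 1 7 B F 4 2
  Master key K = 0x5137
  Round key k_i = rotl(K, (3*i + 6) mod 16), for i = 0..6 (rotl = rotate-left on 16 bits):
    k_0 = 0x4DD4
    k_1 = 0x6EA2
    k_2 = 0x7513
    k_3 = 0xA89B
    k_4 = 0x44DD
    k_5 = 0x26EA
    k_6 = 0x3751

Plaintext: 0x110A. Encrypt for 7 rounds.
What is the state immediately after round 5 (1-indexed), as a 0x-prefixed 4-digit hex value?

s_0 = plaintext = 0x110A
s_1 = Round(s_0, k_0) = 0x0AE5
s_2 = Round(s_1, k_1) = 0xE58A
s_3 = Round(s_2, k_2) = 0x8A29
s_4 = Round(s_3, k_3) = 0x29FF
s_5 = Round(s_4, k_4) = 0xFF7C
s_6 = Round(s_5, k_5) = 0x7C39
s_7 = Round(s_6, k_6) = 0x3916

0xFF7C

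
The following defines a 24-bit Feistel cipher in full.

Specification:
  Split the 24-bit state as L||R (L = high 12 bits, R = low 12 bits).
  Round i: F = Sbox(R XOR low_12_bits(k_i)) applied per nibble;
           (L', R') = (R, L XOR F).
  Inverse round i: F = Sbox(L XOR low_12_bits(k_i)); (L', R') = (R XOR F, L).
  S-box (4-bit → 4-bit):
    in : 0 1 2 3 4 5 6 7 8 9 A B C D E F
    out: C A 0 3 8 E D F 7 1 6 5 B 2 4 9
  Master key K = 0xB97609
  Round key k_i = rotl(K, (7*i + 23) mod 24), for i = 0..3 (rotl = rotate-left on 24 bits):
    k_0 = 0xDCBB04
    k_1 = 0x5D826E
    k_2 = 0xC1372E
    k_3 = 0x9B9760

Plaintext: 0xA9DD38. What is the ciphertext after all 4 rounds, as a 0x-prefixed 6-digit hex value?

0xFCC4E4

s_0 = plaintext = 0xA9DD38
s_1 = Round(s_0, k_0) = 0xD387A6
s_2 = Round(s_1, k_1) = 0x7A638F
s_3 = Round(s_2, k_2) = 0x38FFCC
s_4 = Round(s_3, k_3) = 0xFCC4E4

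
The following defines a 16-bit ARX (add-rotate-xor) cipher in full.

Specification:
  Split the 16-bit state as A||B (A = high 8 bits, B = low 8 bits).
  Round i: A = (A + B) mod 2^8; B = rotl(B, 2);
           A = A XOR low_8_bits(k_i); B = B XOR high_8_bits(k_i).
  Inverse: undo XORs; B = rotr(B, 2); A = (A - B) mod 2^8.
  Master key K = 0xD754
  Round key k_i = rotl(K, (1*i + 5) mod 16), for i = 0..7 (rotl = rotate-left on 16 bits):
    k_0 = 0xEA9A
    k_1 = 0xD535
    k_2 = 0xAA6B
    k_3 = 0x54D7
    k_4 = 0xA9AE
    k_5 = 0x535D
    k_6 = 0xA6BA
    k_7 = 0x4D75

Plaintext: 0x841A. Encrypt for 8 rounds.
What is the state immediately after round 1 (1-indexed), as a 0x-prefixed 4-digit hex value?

s_0 = plaintext = 0x841A
s_1 = Round(s_0, k_0) = 0x0482
s_2 = Round(s_1, k_1) = 0xB3DF
s_3 = Round(s_2, k_2) = 0xF9D5
s_4 = Round(s_3, k_3) = 0x1903
s_5 = Round(s_4, k_4) = 0xB2A5
s_6 = Round(s_5, k_5) = 0x0AC5
s_7 = Round(s_6, k_6) = 0x75B1
s_8 = Round(s_7, k_7) = 0x538B

0x0482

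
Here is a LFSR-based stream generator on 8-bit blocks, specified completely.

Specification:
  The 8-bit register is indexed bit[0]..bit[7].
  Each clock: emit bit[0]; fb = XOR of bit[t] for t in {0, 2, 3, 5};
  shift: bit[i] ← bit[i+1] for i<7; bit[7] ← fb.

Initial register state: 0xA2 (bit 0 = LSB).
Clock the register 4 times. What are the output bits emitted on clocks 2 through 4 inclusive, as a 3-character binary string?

reg_0 = 0xA2
clock 1: out=0, reg = 0xD1
clock 2: out=1, reg = 0xE8
clock 3: out=0, reg = 0x74
clock 4: out=0, reg = 0x3A

100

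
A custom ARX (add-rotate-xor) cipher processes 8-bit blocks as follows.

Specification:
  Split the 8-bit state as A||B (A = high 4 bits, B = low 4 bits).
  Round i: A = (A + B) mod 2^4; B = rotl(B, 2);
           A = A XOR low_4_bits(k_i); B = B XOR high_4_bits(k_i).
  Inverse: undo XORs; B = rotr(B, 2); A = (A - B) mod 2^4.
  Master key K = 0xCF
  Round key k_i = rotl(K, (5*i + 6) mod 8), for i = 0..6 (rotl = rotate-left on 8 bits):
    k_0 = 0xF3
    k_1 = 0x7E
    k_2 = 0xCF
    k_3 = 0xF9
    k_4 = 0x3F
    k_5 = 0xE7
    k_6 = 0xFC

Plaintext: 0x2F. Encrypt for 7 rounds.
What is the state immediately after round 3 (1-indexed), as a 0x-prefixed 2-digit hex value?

s_0 = plaintext = 0x2F
s_1 = Round(s_0, k_0) = 0x20
s_2 = Round(s_1, k_1) = 0xC7
s_3 = Round(s_2, k_2) = 0xC1
s_4 = Round(s_3, k_3) = 0x4B
s_5 = Round(s_4, k_4) = 0x0D
s_6 = Round(s_5, k_5) = 0xA9
s_7 = Round(s_6, k_6) = 0xF9

0xC1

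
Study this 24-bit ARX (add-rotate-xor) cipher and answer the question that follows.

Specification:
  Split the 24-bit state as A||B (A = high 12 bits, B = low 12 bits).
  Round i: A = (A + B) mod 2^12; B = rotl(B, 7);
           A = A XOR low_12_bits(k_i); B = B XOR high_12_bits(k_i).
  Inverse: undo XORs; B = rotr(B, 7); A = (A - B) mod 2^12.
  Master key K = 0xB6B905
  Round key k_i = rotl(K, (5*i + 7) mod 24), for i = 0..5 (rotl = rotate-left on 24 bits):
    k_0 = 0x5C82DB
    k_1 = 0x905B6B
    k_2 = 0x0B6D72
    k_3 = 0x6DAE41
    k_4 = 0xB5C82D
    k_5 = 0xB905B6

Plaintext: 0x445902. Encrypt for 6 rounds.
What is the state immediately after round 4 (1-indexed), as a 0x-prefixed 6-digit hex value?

s_0 = plaintext = 0x445902
s_1 = Round(s_0, k_0) = 0xF9C480
s_2 = Round(s_1, k_1) = 0xF77921
s_3 = Round(s_2, k_2) = 0x5EA07F
s_4 = Round(s_3, k_3) = 0x828959
s_5 = Round(s_4, k_4) = 0x9AC796
s_6 = Round(s_5, k_5) = 0x4F40AC

0x828959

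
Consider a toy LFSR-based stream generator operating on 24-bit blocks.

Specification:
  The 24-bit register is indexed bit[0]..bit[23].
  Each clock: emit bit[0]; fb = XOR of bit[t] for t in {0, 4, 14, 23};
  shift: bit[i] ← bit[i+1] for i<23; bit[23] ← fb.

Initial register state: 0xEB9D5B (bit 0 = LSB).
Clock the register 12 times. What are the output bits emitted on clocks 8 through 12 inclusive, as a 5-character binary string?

01011

reg_0 = 0xEB9D5B
clock 1: out=1, reg = 0xF5CEAD
clock 2: out=1, reg = 0xFAE756
clock 3: out=0, reg = 0xFD73AB
clock 4: out=1, reg = 0xFEB9D5
clock 5: out=1, reg = 0xFF5CEA
clock 6: out=0, reg = 0x7FAE75
clock 7: out=1, reg = 0x3FD73A
clock 8: out=0, reg = 0x1FEB9D
clock 9: out=1, reg = 0x8FF5CE
clock 10: out=0, reg = 0x47FAE7
clock 11: out=1, reg = 0x23FD73
clock 12: out=1, reg = 0x91FEB9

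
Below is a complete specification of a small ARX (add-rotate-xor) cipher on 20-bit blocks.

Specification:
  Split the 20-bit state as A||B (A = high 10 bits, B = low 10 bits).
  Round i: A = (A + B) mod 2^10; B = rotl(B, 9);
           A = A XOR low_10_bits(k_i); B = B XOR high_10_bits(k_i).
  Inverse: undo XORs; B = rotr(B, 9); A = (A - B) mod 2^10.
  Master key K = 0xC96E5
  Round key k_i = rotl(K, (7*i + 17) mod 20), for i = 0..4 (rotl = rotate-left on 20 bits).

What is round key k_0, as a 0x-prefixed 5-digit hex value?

0xB92DC

K = 0xC96E5
k_0 = rotl(K, (7*0+17) mod 20) = rotl(K, 17) = 0xB92DC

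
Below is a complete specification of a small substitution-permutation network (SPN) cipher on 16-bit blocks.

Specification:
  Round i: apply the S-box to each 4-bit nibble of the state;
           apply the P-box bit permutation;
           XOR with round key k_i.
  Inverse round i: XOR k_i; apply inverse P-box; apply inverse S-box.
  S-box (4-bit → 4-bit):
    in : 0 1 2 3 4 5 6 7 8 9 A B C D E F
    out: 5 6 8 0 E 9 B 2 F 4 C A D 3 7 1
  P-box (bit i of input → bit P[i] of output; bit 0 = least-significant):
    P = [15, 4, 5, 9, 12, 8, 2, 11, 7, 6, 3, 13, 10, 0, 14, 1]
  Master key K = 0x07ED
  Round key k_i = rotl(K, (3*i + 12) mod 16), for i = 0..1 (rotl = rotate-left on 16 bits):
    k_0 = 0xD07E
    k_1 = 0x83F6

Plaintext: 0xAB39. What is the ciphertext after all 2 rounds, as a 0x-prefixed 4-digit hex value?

0x0059

s_0 = plaintext = 0xAB39
s_1 = Round(s_0, k_0) = 0xB01C
s_2 = Round(s_1, k_1) = 0x0059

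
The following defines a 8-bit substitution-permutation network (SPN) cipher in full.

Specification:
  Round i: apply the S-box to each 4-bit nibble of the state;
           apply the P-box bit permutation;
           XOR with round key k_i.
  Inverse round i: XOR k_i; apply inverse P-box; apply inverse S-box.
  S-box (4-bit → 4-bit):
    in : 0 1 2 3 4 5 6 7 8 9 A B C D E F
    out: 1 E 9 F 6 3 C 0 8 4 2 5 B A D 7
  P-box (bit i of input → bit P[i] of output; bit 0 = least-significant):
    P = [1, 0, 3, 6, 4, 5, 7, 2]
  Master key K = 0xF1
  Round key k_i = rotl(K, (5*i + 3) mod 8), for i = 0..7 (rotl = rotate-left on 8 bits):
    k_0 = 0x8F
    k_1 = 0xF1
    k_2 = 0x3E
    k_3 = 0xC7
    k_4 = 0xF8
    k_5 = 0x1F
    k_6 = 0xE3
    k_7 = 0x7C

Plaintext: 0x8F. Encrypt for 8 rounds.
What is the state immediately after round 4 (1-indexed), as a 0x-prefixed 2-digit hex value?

s_0 = plaintext = 0x8F
s_1 = Round(s_0, k_0) = 0x80
s_2 = Round(s_1, k_1) = 0xF7
s_3 = Round(s_2, k_2) = 0x8E
s_4 = Round(s_3, k_3) = 0x89
s_5 = Round(s_4, k_4) = 0xF4
s_6 = Round(s_5, k_5) = 0xA6
s_7 = Round(s_6, k_6) = 0x8B
s_8 = Round(s_7, k_7) = 0x72

0x89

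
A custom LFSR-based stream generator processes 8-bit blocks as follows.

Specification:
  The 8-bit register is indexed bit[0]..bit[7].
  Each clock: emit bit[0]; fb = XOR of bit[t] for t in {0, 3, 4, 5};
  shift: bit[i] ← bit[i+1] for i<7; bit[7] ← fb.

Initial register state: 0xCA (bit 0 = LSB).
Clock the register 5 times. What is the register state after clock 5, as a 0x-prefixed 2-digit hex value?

reg_0 = 0xCA
clock 1: out=0, reg = 0xE5
clock 2: out=1, reg = 0x72
clock 3: out=0, reg = 0x39
clock 4: out=1, reg = 0x1C
clock 5: out=0, reg = 0x0E

0x0E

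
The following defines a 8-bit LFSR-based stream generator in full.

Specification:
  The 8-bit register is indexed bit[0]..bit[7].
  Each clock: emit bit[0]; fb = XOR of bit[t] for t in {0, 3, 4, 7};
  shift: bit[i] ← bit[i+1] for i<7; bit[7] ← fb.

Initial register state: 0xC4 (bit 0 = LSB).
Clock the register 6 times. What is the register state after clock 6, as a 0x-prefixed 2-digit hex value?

0xFF

reg_0 = 0xC4
clock 1: out=0, reg = 0xE2
clock 2: out=0, reg = 0xF1
clock 3: out=1, reg = 0xF8
clock 4: out=0, reg = 0xFC
clock 5: out=0, reg = 0xFE
clock 6: out=0, reg = 0xFF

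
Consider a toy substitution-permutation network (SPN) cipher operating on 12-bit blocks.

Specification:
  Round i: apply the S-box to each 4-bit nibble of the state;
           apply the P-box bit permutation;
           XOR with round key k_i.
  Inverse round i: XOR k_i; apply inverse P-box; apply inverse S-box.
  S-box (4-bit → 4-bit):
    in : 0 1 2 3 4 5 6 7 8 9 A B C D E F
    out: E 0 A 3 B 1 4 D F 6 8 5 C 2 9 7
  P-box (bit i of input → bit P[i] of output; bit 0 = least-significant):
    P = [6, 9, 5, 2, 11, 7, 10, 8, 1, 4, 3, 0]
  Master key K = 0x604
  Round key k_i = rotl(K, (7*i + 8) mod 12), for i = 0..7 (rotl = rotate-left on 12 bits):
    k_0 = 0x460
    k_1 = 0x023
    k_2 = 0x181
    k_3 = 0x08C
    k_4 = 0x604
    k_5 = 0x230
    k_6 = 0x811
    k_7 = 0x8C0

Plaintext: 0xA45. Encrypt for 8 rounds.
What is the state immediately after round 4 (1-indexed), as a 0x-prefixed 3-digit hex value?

s_0 = plaintext = 0xA45
s_1 = Round(s_0, k_0) = 0xDA1
s_2 = Round(s_1, k_1) = 0x133
s_3 = Round(s_2, k_2) = 0xB41
s_4 = Round(s_3, k_3) = 0x906
s_5 = Round(s_4, k_4) = 0x3BC
s_6 = Round(s_5, k_5) = 0xE06
s_7 = Round(s_6, k_6) = 0xDB2
s_8 = Round(s_7, k_7) = 0x6D4

0x906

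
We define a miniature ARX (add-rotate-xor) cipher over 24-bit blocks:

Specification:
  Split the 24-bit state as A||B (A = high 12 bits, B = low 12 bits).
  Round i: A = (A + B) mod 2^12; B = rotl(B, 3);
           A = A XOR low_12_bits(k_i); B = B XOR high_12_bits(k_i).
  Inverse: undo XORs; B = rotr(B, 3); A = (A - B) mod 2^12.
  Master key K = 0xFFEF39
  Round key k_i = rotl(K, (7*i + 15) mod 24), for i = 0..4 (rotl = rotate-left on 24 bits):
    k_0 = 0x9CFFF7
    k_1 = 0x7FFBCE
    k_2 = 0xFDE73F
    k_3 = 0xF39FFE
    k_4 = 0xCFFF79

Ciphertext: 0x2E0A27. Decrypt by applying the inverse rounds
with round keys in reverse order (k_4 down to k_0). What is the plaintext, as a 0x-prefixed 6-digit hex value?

0x5621F3

s_0 = ciphertext = 0x2E0A27
s_1 = InvRound(s_0, k_4) = 0xCBE0DB
s_2 = InvRound(s_1, k_3) = 0xD445FC
s_3 = InvRound(s_2, k_2) = 0x537544
s_4 = InvRound(s_3, k_1) = 0x8A2657
s_5 = InvRound(s_4, k_0) = 0x5621F3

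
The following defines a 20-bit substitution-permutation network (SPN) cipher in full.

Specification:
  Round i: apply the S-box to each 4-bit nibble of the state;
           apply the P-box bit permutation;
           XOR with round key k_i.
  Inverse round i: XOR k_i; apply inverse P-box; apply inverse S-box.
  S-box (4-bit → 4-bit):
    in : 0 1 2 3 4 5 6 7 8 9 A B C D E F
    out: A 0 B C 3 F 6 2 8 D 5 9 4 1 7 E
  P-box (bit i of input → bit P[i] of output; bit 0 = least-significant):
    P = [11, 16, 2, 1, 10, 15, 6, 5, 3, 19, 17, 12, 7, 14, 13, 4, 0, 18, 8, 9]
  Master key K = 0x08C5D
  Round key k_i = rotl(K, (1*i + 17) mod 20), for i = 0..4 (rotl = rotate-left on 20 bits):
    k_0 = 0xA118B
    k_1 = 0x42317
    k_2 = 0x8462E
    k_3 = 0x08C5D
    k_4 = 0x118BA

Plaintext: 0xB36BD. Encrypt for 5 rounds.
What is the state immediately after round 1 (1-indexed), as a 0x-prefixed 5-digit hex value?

0x03FBA

s_0 = plaintext = 0xB36BD
s_1 = Round(s_0, k_0) = 0x03FBA
s_2 = Round(s_1, k_1) = 0xA1D23
s_3 = Round(s_2, k_2) = 0x8C301
s_4 = Round(s_3, k_3) = 0x23E7D
s_5 = Round(s_4, k_4) = 0xFB2A3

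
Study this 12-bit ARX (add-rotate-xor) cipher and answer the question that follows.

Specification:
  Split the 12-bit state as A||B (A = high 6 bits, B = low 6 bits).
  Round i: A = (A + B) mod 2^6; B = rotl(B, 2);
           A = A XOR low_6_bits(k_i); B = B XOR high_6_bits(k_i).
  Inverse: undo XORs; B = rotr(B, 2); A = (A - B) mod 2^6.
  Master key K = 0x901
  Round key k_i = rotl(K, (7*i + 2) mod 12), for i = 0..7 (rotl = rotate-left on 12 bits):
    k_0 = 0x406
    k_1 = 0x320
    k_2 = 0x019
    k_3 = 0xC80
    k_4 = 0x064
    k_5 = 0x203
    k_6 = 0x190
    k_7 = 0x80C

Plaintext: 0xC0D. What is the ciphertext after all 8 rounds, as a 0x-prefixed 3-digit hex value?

s_0 = plaintext = 0xC0D
s_1 = Round(s_0, k_0) = 0xEE4
s_2 = Round(s_1, k_1) = 0xFDE
s_3 = Round(s_2, k_2) = 0x139
s_4 = Round(s_3, k_3) = 0xF55
s_5 = Round(s_4, k_4) = 0xD94
s_6 = Round(s_5, k_5) = 0x259
s_7 = Round(s_6, k_6) = 0xCA3
s_8 = Round(s_7, k_7) = 0x66E

0x66E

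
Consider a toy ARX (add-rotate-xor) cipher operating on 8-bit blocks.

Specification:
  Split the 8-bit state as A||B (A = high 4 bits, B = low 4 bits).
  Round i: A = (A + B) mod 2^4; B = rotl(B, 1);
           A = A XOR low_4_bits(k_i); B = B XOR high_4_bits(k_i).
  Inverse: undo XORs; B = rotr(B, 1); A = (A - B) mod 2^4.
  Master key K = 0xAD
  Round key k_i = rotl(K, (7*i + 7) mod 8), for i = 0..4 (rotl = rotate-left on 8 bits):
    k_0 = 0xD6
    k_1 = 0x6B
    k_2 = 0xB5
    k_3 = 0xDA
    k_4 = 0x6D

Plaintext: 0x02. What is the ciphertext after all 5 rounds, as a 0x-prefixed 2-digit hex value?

0x99

s_0 = plaintext = 0x02
s_1 = Round(s_0, k_0) = 0x49
s_2 = Round(s_1, k_1) = 0x65
s_3 = Round(s_2, k_2) = 0xE1
s_4 = Round(s_3, k_3) = 0x5F
s_5 = Round(s_4, k_4) = 0x99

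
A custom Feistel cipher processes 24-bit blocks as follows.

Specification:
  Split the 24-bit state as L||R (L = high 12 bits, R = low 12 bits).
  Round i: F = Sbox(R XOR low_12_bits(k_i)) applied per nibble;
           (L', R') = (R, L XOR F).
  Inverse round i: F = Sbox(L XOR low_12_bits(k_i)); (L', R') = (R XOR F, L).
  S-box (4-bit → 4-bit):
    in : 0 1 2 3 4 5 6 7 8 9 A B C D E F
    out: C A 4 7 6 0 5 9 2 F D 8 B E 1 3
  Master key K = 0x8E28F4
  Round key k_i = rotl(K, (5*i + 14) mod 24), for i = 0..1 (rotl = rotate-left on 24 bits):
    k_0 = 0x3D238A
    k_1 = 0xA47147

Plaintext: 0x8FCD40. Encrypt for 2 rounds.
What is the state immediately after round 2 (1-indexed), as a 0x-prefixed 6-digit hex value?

0x941F85

s_0 = plaintext = 0x8FCD40
s_1 = Round(s_0, k_0) = 0xD40941
s_2 = Round(s_1, k_1) = 0x941F85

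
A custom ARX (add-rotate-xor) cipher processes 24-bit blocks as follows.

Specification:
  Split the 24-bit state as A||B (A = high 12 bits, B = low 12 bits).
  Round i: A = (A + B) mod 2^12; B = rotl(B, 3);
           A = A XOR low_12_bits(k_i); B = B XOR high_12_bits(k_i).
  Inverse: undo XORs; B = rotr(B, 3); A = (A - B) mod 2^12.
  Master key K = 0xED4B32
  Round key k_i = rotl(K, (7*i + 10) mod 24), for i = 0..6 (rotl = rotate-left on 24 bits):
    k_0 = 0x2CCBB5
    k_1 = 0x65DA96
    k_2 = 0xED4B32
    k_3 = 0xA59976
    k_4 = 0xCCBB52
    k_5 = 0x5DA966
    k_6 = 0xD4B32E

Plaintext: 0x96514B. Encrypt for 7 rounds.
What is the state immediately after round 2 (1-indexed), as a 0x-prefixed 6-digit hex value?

0x30F2F9

s_0 = plaintext = 0x96514B
s_1 = Round(s_0, k_0) = 0x105894
s_2 = Round(s_1, k_1) = 0x30F2F9
s_3 = Round(s_2, k_2) = 0xD3A91D
s_4 = Round(s_3, k_3) = 0xF212B5
s_5 = Round(s_4, k_4) = 0xA84962
s_6 = Round(s_5, k_5) = 0xA80ECE
s_7 = Round(s_6, k_6) = 0xA60B3C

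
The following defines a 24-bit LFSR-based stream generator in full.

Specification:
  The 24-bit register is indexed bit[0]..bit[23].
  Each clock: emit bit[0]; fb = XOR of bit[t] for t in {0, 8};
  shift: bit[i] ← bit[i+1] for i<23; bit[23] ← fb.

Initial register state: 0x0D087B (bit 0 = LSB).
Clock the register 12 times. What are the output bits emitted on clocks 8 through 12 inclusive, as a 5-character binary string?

00001

reg_0 = 0x0D087B
clock 1: out=1, reg = 0x86843D
clock 2: out=1, reg = 0xC3421E
clock 3: out=0, reg = 0x61A10F
clock 4: out=1, reg = 0x30D087
clock 5: out=1, reg = 0x986843
clock 6: out=1, reg = 0xCC3421
clock 7: out=1, reg = 0xE61A10
clock 8: out=0, reg = 0x730D08
clock 9: out=0, reg = 0xB98684
clock 10: out=0, reg = 0x5CC342
clock 11: out=0, reg = 0xAE61A1
clock 12: out=1, reg = 0x5730D0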